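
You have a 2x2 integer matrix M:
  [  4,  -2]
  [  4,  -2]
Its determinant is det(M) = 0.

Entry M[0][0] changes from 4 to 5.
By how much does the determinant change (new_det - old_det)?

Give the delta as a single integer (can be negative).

Answer: -2

Derivation:
Cofactor C_00 = -2
Entry delta = 5 - 4 = 1
Det delta = entry_delta * cofactor = 1 * -2 = -2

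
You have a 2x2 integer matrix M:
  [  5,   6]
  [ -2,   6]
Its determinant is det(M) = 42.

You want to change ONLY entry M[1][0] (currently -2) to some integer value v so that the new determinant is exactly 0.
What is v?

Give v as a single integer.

det is linear in entry M[1][0]: det = old_det + (v - -2) * C_10
Cofactor C_10 = -6
Want det = 0: 42 + (v - -2) * -6 = 0
  (v - -2) = -42 / -6 = 7
  v = -2 + (7) = 5

Answer: 5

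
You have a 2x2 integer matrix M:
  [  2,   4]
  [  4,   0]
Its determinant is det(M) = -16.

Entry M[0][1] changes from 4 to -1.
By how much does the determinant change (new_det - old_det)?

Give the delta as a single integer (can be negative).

Cofactor C_01 = -4
Entry delta = -1 - 4 = -5
Det delta = entry_delta * cofactor = -5 * -4 = 20

Answer: 20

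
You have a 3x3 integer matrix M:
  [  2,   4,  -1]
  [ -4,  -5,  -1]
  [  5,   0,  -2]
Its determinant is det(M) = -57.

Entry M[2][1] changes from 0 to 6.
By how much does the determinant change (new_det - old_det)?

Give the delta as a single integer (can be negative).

Cofactor C_21 = 6
Entry delta = 6 - 0 = 6
Det delta = entry_delta * cofactor = 6 * 6 = 36

Answer: 36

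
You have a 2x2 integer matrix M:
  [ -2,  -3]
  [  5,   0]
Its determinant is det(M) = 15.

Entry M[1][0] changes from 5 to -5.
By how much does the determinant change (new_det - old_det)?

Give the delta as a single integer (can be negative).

Answer: -30

Derivation:
Cofactor C_10 = 3
Entry delta = -5 - 5 = -10
Det delta = entry_delta * cofactor = -10 * 3 = -30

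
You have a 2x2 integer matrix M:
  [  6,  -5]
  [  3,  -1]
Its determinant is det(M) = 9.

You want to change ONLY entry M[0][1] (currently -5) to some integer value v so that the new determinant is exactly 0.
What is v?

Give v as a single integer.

Answer: -2

Derivation:
det is linear in entry M[0][1]: det = old_det + (v - -5) * C_01
Cofactor C_01 = -3
Want det = 0: 9 + (v - -5) * -3 = 0
  (v - -5) = -9 / -3 = 3
  v = -5 + (3) = -2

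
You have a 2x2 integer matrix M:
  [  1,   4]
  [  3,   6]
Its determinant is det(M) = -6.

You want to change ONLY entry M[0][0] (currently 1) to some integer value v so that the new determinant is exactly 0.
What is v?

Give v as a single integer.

det is linear in entry M[0][0]: det = old_det + (v - 1) * C_00
Cofactor C_00 = 6
Want det = 0: -6 + (v - 1) * 6 = 0
  (v - 1) = 6 / 6 = 1
  v = 1 + (1) = 2

Answer: 2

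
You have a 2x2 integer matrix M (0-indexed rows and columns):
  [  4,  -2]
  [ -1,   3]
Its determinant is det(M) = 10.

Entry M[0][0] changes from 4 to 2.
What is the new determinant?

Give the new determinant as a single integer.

det is linear in row 0: changing M[0][0] by delta changes det by delta * cofactor(0,0).
Cofactor C_00 = (-1)^(0+0) * minor(0,0) = 3
Entry delta = 2 - 4 = -2
Det delta = -2 * 3 = -6
New det = 10 + -6 = 4

Answer: 4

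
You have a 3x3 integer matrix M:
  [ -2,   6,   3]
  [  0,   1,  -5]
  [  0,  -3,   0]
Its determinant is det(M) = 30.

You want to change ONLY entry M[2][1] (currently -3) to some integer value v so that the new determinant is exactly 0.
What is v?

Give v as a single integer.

Answer: 0

Derivation:
det is linear in entry M[2][1]: det = old_det + (v - -3) * C_21
Cofactor C_21 = -10
Want det = 0: 30 + (v - -3) * -10 = 0
  (v - -3) = -30 / -10 = 3
  v = -3 + (3) = 0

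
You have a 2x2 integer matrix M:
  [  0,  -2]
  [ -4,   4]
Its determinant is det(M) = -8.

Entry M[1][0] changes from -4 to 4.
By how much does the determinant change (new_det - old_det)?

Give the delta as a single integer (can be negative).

Cofactor C_10 = 2
Entry delta = 4 - -4 = 8
Det delta = entry_delta * cofactor = 8 * 2 = 16

Answer: 16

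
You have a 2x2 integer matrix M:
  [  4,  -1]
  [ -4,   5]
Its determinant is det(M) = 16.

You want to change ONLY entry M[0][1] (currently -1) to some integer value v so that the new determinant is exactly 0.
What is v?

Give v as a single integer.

det is linear in entry M[0][1]: det = old_det + (v - -1) * C_01
Cofactor C_01 = 4
Want det = 0: 16 + (v - -1) * 4 = 0
  (v - -1) = -16 / 4 = -4
  v = -1 + (-4) = -5

Answer: -5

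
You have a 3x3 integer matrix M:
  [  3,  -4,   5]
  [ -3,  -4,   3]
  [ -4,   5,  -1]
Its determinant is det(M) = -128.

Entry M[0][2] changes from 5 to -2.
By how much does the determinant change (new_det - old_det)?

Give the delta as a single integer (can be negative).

Cofactor C_02 = -31
Entry delta = -2 - 5 = -7
Det delta = entry_delta * cofactor = -7 * -31 = 217

Answer: 217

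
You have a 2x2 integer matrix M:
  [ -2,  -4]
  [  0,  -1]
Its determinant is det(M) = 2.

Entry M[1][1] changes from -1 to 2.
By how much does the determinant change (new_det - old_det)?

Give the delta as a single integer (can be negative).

Answer: -6

Derivation:
Cofactor C_11 = -2
Entry delta = 2 - -1 = 3
Det delta = entry_delta * cofactor = 3 * -2 = -6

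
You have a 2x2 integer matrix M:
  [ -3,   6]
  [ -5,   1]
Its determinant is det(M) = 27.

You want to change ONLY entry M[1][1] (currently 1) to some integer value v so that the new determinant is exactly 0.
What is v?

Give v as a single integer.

det is linear in entry M[1][1]: det = old_det + (v - 1) * C_11
Cofactor C_11 = -3
Want det = 0: 27 + (v - 1) * -3 = 0
  (v - 1) = -27 / -3 = 9
  v = 1 + (9) = 10

Answer: 10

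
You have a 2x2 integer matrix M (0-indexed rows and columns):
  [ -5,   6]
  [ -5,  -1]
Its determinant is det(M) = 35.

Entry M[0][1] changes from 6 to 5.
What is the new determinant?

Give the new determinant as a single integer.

Answer: 30

Derivation:
det is linear in row 0: changing M[0][1] by delta changes det by delta * cofactor(0,1).
Cofactor C_01 = (-1)^(0+1) * minor(0,1) = 5
Entry delta = 5 - 6 = -1
Det delta = -1 * 5 = -5
New det = 35 + -5 = 30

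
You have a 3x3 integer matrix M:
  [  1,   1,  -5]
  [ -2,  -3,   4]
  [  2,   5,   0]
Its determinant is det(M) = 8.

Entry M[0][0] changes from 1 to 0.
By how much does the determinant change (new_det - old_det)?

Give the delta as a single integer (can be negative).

Answer: 20

Derivation:
Cofactor C_00 = -20
Entry delta = 0 - 1 = -1
Det delta = entry_delta * cofactor = -1 * -20 = 20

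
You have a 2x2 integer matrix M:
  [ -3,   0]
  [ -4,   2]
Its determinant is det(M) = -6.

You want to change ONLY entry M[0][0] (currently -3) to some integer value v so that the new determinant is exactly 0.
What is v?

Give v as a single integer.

det is linear in entry M[0][0]: det = old_det + (v - -3) * C_00
Cofactor C_00 = 2
Want det = 0: -6 + (v - -3) * 2 = 0
  (v - -3) = 6 / 2 = 3
  v = -3 + (3) = 0

Answer: 0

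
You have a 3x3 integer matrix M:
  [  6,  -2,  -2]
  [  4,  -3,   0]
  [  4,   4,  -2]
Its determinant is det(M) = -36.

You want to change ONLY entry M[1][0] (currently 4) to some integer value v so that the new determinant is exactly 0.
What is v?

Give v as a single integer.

Answer: 1

Derivation:
det is linear in entry M[1][0]: det = old_det + (v - 4) * C_10
Cofactor C_10 = -12
Want det = 0: -36 + (v - 4) * -12 = 0
  (v - 4) = 36 / -12 = -3
  v = 4 + (-3) = 1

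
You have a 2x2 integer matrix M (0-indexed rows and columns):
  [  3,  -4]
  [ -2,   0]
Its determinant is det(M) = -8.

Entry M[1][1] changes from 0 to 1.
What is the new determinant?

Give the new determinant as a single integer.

det is linear in row 1: changing M[1][1] by delta changes det by delta * cofactor(1,1).
Cofactor C_11 = (-1)^(1+1) * minor(1,1) = 3
Entry delta = 1 - 0 = 1
Det delta = 1 * 3 = 3
New det = -8 + 3 = -5

Answer: -5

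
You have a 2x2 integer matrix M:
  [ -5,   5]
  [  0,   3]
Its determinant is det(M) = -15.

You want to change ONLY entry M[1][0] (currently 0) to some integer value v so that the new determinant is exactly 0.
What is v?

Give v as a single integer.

det is linear in entry M[1][0]: det = old_det + (v - 0) * C_10
Cofactor C_10 = -5
Want det = 0: -15 + (v - 0) * -5 = 0
  (v - 0) = 15 / -5 = -3
  v = 0 + (-3) = -3

Answer: -3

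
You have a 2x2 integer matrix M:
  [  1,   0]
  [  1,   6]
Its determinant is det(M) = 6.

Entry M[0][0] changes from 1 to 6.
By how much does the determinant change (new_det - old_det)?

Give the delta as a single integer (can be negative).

Cofactor C_00 = 6
Entry delta = 6 - 1 = 5
Det delta = entry_delta * cofactor = 5 * 6 = 30

Answer: 30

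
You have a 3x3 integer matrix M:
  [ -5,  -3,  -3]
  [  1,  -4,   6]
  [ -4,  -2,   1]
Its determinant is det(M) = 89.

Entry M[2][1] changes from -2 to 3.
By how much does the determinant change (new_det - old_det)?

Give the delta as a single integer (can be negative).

Cofactor C_21 = 27
Entry delta = 3 - -2 = 5
Det delta = entry_delta * cofactor = 5 * 27 = 135

Answer: 135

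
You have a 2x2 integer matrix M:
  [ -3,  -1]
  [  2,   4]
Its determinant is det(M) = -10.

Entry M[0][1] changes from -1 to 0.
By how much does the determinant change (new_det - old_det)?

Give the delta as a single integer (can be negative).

Answer: -2

Derivation:
Cofactor C_01 = -2
Entry delta = 0 - -1 = 1
Det delta = entry_delta * cofactor = 1 * -2 = -2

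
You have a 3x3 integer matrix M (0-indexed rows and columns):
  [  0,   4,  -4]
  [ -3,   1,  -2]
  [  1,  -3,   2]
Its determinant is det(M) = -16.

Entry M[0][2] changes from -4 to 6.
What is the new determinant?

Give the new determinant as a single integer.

det is linear in row 0: changing M[0][2] by delta changes det by delta * cofactor(0,2).
Cofactor C_02 = (-1)^(0+2) * minor(0,2) = 8
Entry delta = 6 - -4 = 10
Det delta = 10 * 8 = 80
New det = -16 + 80 = 64

Answer: 64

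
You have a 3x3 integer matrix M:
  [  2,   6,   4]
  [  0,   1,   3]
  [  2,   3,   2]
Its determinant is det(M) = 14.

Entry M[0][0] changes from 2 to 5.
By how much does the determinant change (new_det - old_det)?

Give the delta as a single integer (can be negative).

Answer: -21

Derivation:
Cofactor C_00 = -7
Entry delta = 5 - 2 = 3
Det delta = entry_delta * cofactor = 3 * -7 = -21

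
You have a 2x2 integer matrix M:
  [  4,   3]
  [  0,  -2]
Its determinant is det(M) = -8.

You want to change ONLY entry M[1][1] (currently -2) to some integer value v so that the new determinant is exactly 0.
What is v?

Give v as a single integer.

det is linear in entry M[1][1]: det = old_det + (v - -2) * C_11
Cofactor C_11 = 4
Want det = 0: -8 + (v - -2) * 4 = 0
  (v - -2) = 8 / 4 = 2
  v = -2 + (2) = 0

Answer: 0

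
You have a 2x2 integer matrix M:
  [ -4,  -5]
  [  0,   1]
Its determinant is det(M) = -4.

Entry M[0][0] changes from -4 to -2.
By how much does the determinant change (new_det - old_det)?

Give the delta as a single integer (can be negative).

Cofactor C_00 = 1
Entry delta = -2 - -4 = 2
Det delta = entry_delta * cofactor = 2 * 1 = 2

Answer: 2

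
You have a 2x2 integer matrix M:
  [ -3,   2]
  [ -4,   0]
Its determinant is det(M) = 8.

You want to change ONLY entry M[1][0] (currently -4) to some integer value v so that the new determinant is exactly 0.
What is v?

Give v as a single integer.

det is linear in entry M[1][0]: det = old_det + (v - -4) * C_10
Cofactor C_10 = -2
Want det = 0: 8 + (v - -4) * -2 = 0
  (v - -4) = -8 / -2 = 4
  v = -4 + (4) = 0

Answer: 0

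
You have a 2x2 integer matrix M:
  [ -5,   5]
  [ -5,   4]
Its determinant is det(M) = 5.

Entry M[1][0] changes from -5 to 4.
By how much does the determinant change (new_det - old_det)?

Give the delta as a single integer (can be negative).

Answer: -45

Derivation:
Cofactor C_10 = -5
Entry delta = 4 - -5 = 9
Det delta = entry_delta * cofactor = 9 * -5 = -45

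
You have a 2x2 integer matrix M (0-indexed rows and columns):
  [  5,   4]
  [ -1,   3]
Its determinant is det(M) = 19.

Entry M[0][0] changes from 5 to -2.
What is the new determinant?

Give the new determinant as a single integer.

Answer: -2

Derivation:
det is linear in row 0: changing M[0][0] by delta changes det by delta * cofactor(0,0).
Cofactor C_00 = (-1)^(0+0) * minor(0,0) = 3
Entry delta = -2 - 5 = -7
Det delta = -7 * 3 = -21
New det = 19 + -21 = -2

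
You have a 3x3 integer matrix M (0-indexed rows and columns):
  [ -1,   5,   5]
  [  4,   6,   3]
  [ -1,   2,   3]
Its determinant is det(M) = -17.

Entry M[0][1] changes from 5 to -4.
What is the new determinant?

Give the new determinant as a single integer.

Answer: 118

Derivation:
det is linear in row 0: changing M[0][1] by delta changes det by delta * cofactor(0,1).
Cofactor C_01 = (-1)^(0+1) * minor(0,1) = -15
Entry delta = -4 - 5 = -9
Det delta = -9 * -15 = 135
New det = -17 + 135 = 118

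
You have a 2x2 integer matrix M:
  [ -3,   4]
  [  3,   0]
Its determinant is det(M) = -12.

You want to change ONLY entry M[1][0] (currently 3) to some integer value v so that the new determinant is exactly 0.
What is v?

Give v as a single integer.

det is linear in entry M[1][0]: det = old_det + (v - 3) * C_10
Cofactor C_10 = -4
Want det = 0: -12 + (v - 3) * -4 = 0
  (v - 3) = 12 / -4 = -3
  v = 3 + (-3) = 0

Answer: 0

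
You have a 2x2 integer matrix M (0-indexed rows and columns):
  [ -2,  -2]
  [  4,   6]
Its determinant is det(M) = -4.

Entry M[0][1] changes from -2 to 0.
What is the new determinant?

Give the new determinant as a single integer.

Answer: -12

Derivation:
det is linear in row 0: changing M[0][1] by delta changes det by delta * cofactor(0,1).
Cofactor C_01 = (-1)^(0+1) * minor(0,1) = -4
Entry delta = 0 - -2 = 2
Det delta = 2 * -4 = -8
New det = -4 + -8 = -12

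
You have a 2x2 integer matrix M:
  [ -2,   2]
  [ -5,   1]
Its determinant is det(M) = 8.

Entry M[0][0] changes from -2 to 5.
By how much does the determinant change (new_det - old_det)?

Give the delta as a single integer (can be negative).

Answer: 7

Derivation:
Cofactor C_00 = 1
Entry delta = 5 - -2 = 7
Det delta = entry_delta * cofactor = 7 * 1 = 7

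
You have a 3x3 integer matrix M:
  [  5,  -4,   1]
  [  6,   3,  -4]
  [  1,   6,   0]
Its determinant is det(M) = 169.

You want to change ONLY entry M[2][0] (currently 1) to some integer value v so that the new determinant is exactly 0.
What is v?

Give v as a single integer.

Answer: -12

Derivation:
det is linear in entry M[2][0]: det = old_det + (v - 1) * C_20
Cofactor C_20 = 13
Want det = 0: 169 + (v - 1) * 13 = 0
  (v - 1) = -169 / 13 = -13
  v = 1 + (-13) = -12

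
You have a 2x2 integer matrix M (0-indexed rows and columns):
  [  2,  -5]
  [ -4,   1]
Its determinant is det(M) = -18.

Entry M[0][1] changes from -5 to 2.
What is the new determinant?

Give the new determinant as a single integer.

Answer: 10

Derivation:
det is linear in row 0: changing M[0][1] by delta changes det by delta * cofactor(0,1).
Cofactor C_01 = (-1)^(0+1) * minor(0,1) = 4
Entry delta = 2 - -5 = 7
Det delta = 7 * 4 = 28
New det = -18 + 28 = 10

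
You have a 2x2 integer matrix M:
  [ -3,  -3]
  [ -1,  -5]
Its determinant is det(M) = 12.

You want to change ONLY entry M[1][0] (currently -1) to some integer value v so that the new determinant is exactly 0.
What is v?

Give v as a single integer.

Answer: -5

Derivation:
det is linear in entry M[1][0]: det = old_det + (v - -1) * C_10
Cofactor C_10 = 3
Want det = 0: 12 + (v - -1) * 3 = 0
  (v - -1) = -12 / 3 = -4
  v = -1 + (-4) = -5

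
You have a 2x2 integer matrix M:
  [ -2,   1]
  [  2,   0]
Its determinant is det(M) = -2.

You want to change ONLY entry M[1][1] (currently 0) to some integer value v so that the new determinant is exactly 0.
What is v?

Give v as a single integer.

det is linear in entry M[1][1]: det = old_det + (v - 0) * C_11
Cofactor C_11 = -2
Want det = 0: -2 + (v - 0) * -2 = 0
  (v - 0) = 2 / -2 = -1
  v = 0 + (-1) = -1

Answer: -1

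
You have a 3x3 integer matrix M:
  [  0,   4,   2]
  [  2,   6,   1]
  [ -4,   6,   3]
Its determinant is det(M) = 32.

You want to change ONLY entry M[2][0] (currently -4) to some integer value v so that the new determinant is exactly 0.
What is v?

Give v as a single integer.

det is linear in entry M[2][0]: det = old_det + (v - -4) * C_20
Cofactor C_20 = -8
Want det = 0: 32 + (v - -4) * -8 = 0
  (v - -4) = -32 / -8 = 4
  v = -4 + (4) = 0

Answer: 0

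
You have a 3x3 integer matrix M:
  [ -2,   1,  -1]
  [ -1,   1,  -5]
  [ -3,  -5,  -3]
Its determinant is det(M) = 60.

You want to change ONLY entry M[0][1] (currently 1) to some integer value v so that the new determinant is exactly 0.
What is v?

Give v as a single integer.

det is linear in entry M[0][1]: det = old_det + (v - 1) * C_01
Cofactor C_01 = 12
Want det = 0: 60 + (v - 1) * 12 = 0
  (v - 1) = -60 / 12 = -5
  v = 1 + (-5) = -4

Answer: -4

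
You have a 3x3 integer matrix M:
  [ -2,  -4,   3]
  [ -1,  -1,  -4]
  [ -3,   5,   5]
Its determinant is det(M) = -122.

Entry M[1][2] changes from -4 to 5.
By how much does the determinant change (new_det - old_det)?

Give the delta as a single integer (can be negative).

Answer: 198

Derivation:
Cofactor C_12 = 22
Entry delta = 5 - -4 = 9
Det delta = entry_delta * cofactor = 9 * 22 = 198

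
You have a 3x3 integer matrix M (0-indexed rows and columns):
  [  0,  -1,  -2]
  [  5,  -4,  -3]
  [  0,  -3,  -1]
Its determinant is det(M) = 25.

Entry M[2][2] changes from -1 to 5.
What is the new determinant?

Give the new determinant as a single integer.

det is linear in row 2: changing M[2][2] by delta changes det by delta * cofactor(2,2).
Cofactor C_22 = (-1)^(2+2) * minor(2,2) = 5
Entry delta = 5 - -1 = 6
Det delta = 6 * 5 = 30
New det = 25 + 30 = 55

Answer: 55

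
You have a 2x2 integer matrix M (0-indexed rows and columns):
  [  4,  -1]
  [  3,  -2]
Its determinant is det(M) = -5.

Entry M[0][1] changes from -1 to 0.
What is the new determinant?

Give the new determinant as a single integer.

det is linear in row 0: changing M[0][1] by delta changes det by delta * cofactor(0,1).
Cofactor C_01 = (-1)^(0+1) * minor(0,1) = -3
Entry delta = 0 - -1 = 1
Det delta = 1 * -3 = -3
New det = -5 + -3 = -8

Answer: -8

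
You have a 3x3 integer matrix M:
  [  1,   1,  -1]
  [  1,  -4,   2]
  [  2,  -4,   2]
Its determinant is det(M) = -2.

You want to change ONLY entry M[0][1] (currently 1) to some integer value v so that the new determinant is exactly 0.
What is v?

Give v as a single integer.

Answer: 2

Derivation:
det is linear in entry M[0][1]: det = old_det + (v - 1) * C_01
Cofactor C_01 = 2
Want det = 0: -2 + (v - 1) * 2 = 0
  (v - 1) = 2 / 2 = 1
  v = 1 + (1) = 2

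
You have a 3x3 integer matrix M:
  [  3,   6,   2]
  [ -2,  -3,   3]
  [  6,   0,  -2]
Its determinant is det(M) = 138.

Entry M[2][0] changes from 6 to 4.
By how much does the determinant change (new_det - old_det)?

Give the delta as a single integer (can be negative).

Cofactor C_20 = 24
Entry delta = 4 - 6 = -2
Det delta = entry_delta * cofactor = -2 * 24 = -48

Answer: -48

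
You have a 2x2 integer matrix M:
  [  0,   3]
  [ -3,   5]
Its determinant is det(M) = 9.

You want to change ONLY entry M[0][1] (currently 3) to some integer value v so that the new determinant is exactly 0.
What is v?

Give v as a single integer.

det is linear in entry M[0][1]: det = old_det + (v - 3) * C_01
Cofactor C_01 = 3
Want det = 0: 9 + (v - 3) * 3 = 0
  (v - 3) = -9 / 3 = -3
  v = 3 + (-3) = 0

Answer: 0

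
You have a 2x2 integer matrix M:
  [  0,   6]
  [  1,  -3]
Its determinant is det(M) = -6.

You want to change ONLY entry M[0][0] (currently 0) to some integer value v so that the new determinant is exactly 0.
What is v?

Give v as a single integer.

det is linear in entry M[0][0]: det = old_det + (v - 0) * C_00
Cofactor C_00 = -3
Want det = 0: -6 + (v - 0) * -3 = 0
  (v - 0) = 6 / -3 = -2
  v = 0 + (-2) = -2

Answer: -2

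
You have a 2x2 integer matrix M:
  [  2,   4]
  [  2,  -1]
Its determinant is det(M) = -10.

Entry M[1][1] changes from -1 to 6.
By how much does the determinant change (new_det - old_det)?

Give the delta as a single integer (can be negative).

Answer: 14

Derivation:
Cofactor C_11 = 2
Entry delta = 6 - -1 = 7
Det delta = entry_delta * cofactor = 7 * 2 = 14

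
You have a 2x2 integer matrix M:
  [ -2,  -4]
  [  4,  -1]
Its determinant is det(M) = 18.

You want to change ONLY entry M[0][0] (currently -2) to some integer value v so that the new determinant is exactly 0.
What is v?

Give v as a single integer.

det is linear in entry M[0][0]: det = old_det + (v - -2) * C_00
Cofactor C_00 = -1
Want det = 0: 18 + (v - -2) * -1 = 0
  (v - -2) = -18 / -1 = 18
  v = -2 + (18) = 16

Answer: 16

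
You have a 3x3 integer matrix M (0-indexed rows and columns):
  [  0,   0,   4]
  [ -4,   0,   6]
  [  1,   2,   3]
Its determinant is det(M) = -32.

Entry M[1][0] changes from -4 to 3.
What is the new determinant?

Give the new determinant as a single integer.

det is linear in row 1: changing M[1][0] by delta changes det by delta * cofactor(1,0).
Cofactor C_10 = (-1)^(1+0) * minor(1,0) = 8
Entry delta = 3 - -4 = 7
Det delta = 7 * 8 = 56
New det = -32 + 56 = 24

Answer: 24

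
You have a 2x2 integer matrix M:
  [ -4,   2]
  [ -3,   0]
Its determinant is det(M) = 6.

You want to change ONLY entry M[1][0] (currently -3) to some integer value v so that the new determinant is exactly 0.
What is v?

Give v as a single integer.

Answer: 0

Derivation:
det is linear in entry M[1][0]: det = old_det + (v - -3) * C_10
Cofactor C_10 = -2
Want det = 0: 6 + (v - -3) * -2 = 0
  (v - -3) = -6 / -2 = 3
  v = -3 + (3) = 0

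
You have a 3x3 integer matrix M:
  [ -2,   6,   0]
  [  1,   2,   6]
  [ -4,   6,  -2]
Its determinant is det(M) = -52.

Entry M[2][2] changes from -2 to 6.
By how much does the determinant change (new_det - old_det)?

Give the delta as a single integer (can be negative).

Answer: -80

Derivation:
Cofactor C_22 = -10
Entry delta = 6 - -2 = 8
Det delta = entry_delta * cofactor = 8 * -10 = -80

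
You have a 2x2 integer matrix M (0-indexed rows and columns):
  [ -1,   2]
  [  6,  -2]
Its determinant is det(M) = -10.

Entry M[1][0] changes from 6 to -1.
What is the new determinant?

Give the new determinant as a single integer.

Answer: 4

Derivation:
det is linear in row 1: changing M[1][0] by delta changes det by delta * cofactor(1,0).
Cofactor C_10 = (-1)^(1+0) * minor(1,0) = -2
Entry delta = -1 - 6 = -7
Det delta = -7 * -2 = 14
New det = -10 + 14 = 4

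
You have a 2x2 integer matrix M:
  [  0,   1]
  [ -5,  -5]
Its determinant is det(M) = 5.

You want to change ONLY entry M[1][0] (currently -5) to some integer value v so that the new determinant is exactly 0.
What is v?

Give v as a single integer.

Answer: 0

Derivation:
det is linear in entry M[1][0]: det = old_det + (v - -5) * C_10
Cofactor C_10 = -1
Want det = 0: 5 + (v - -5) * -1 = 0
  (v - -5) = -5 / -1 = 5
  v = -5 + (5) = 0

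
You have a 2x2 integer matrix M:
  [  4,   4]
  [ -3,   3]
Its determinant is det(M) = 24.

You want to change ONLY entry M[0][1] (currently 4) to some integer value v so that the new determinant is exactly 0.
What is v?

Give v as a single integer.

Answer: -4

Derivation:
det is linear in entry M[0][1]: det = old_det + (v - 4) * C_01
Cofactor C_01 = 3
Want det = 0: 24 + (v - 4) * 3 = 0
  (v - 4) = -24 / 3 = -8
  v = 4 + (-8) = -4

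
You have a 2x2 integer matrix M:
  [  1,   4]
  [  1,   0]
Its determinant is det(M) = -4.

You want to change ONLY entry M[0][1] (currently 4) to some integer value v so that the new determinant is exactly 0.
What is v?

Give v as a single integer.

Answer: 0

Derivation:
det is linear in entry M[0][1]: det = old_det + (v - 4) * C_01
Cofactor C_01 = -1
Want det = 0: -4 + (v - 4) * -1 = 0
  (v - 4) = 4 / -1 = -4
  v = 4 + (-4) = 0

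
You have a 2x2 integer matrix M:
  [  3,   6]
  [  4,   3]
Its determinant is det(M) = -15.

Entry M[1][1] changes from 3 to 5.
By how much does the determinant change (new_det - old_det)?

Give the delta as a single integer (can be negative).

Answer: 6

Derivation:
Cofactor C_11 = 3
Entry delta = 5 - 3 = 2
Det delta = entry_delta * cofactor = 2 * 3 = 6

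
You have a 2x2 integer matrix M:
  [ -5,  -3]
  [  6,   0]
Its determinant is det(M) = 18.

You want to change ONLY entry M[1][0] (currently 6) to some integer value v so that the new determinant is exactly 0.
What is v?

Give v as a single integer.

det is linear in entry M[1][0]: det = old_det + (v - 6) * C_10
Cofactor C_10 = 3
Want det = 0: 18 + (v - 6) * 3 = 0
  (v - 6) = -18 / 3 = -6
  v = 6 + (-6) = 0

Answer: 0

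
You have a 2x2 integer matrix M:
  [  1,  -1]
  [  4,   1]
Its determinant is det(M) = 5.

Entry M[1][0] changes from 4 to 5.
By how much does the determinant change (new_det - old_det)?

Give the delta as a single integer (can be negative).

Cofactor C_10 = 1
Entry delta = 5 - 4 = 1
Det delta = entry_delta * cofactor = 1 * 1 = 1

Answer: 1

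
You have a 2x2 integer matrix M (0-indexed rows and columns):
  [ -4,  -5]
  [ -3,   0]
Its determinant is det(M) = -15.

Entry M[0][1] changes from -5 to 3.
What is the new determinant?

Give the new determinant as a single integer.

det is linear in row 0: changing M[0][1] by delta changes det by delta * cofactor(0,1).
Cofactor C_01 = (-1)^(0+1) * minor(0,1) = 3
Entry delta = 3 - -5 = 8
Det delta = 8 * 3 = 24
New det = -15 + 24 = 9

Answer: 9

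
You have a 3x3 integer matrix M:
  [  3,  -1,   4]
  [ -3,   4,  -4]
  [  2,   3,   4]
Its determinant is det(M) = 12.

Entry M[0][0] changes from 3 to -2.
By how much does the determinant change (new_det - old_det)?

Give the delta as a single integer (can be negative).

Answer: -140

Derivation:
Cofactor C_00 = 28
Entry delta = -2 - 3 = -5
Det delta = entry_delta * cofactor = -5 * 28 = -140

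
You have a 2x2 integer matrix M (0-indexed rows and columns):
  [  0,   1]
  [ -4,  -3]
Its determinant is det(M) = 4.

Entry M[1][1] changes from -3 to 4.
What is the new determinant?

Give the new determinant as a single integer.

Answer: 4

Derivation:
det is linear in row 1: changing M[1][1] by delta changes det by delta * cofactor(1,1).
Cofactor C_11 = (-1)^(1+1) * minor(1,1) = 0
Entry delta = 4 - -3 = 7
Det delta = 7 * 0 = 0
New det = 4 + 0 = 4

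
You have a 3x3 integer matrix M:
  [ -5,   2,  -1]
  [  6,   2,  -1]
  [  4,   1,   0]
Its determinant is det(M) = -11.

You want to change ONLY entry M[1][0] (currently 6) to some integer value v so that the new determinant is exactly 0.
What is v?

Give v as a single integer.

det is linear in entry M[1][0]: det = old_det + (v - 6) * C_10
Cofactor C_10 = -1
Want det = 0: -11 + (v - 6) * -1 = 0
  (v - 6) = 11 / -1 = -11
  v = 6 + (-11) = -5

Answer: -5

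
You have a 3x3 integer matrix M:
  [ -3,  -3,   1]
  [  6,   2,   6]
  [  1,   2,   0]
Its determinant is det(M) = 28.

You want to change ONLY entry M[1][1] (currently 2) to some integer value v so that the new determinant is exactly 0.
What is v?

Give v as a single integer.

Answer: 30

Derivation:
det is linear in entry M[1][1]: det = old_det + (v - 2) * C_11
Cofactor C_11 = -1
Want det = 0: 28 + (v - 2) * -1 = 0
  (v - 2) = -28 / -1 = 28
  v = 2 + (28) = 30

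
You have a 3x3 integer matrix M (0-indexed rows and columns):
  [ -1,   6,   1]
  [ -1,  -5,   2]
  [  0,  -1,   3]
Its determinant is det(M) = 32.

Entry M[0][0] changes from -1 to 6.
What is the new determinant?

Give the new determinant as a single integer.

det is linear in row 0: changing M[0][0] by delta changes det by delta * cofactor(0,0).
Cofactor C_00 = (-1)^(0+0) * minor(0,0) = -13
Entry delta = 6 - -1 = 7
Det delta = 7 * -13 = -91
New det = 32 + -91 = -59

Answer: -59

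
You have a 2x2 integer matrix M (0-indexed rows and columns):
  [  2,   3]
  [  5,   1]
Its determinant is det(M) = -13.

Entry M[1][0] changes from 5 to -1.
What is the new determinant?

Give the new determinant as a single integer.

det is linear in row 1: changing M[1][0] by delta changes det by delta * cofactor(1,0).
Cofactor C_10 = (-1)^(1+0) * minor(1,0) = -3
Entry delta = -1 - 5 = -6
Det delta = -6 * -3 = 18
New det = -13 + 18 = 5

Answer: 5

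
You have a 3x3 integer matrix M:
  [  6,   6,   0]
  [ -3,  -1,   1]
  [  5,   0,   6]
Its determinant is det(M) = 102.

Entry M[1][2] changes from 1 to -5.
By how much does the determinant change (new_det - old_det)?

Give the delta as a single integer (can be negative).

Answer: -180

Derivation:
Cofactor C_12 = 30
Entry delta = -5 - 1 = -6
Det delta = entry_delta * cofactor = -6 * 30 = -180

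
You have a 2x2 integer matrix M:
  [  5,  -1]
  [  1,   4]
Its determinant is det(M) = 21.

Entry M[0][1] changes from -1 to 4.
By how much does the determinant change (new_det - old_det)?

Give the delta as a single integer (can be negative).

Cofactor C_01 = -1
Entry delta = 4 - -1 = 5
Det delta = entry_delta * cofactor = 5 * -1 = -5

Answer: -5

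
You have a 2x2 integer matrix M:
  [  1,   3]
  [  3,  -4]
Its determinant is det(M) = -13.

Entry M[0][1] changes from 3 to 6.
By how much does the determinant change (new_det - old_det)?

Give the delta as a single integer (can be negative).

Cofactor C_01 = -3
Entry delta = 6 - 3 = 3
Det delta = entry_delta * cofactor = 3 * -3 = -9

Answer: -9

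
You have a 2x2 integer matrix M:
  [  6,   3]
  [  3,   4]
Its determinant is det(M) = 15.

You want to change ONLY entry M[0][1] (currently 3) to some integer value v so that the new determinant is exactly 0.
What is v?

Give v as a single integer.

det is linear in entry M[0][1]: det = old_det + (v - 3) * C_01
Cofactor C_01 = -3
Want det = 0: 15 + (v - 3) * -3 = 0
  (v - 3) = -15 / -3 = 5
  v = 3 + (5) = 8

Answer: 8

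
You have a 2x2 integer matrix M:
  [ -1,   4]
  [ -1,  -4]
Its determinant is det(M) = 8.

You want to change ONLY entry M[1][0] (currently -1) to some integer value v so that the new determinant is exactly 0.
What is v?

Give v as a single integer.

Answer: 1

Derivation:
det is linear in entry M[1][0]: det = old_det + (v - -1) * C_10
Cofactor C_10 = -4
Want det = 0: 8 + (v - -1) * -4 = 0
  (v - -1) = -8 / -4 = 2
  v = -1 + (2) = 1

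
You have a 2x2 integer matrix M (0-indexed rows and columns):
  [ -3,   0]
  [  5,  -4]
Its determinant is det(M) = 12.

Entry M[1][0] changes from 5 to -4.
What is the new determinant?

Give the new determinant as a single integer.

Answer: 12

Derivation:
det is linear in row 1: changing M[1][0] by delta changes det by delta * cofactor(1,0).
Cofactor C_10 = (-1)^(1+0) * minor(1,0) = 0
Entry delta = -4 - 5 = -9
Det delta = -9 * 0 = 0
New det = 12 + 0 = 12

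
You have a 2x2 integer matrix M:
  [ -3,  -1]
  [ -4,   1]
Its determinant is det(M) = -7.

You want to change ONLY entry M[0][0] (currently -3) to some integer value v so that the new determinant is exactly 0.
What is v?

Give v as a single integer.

Answer: 4

Derivation:
det is linear in entry M[0][0]: det = old_det + (v - -3) * C_00
Cofactor C_00 = 1
Want det = 0: -7 + (v - -3) * 1 = 0
  (v - -3) = 7 / 1 = 7
  v = -3 + (7) = 4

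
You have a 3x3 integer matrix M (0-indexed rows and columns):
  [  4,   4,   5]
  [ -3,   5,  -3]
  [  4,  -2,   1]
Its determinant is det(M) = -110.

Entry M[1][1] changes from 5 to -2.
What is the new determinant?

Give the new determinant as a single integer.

Answer: 2

Derivation:
det is linear in row 1: changing M[1][1] by delta changes det by delta * cofactor(1,1).
Cofactor C_11 = (-1)^(1+1) * minor(1,1) = -16
Entry delta = -2 - 5 = -7
Det delta = -7 * -16 = 112
New det = -110 + 112 = 2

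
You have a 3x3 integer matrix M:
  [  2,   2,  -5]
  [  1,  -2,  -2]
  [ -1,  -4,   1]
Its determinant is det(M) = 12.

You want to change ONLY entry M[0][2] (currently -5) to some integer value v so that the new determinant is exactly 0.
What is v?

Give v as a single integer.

Answer: -3

Derivation:
det is linear in entry M[0][2]: det = old_det + (v - -5) * C_02
Cofactor C_02 = -6
Want det = 0: 12 + (v - -5) * -6 = 0
  (v - -5) = -12 / -6 = 2
  v = -5 + (2) = -3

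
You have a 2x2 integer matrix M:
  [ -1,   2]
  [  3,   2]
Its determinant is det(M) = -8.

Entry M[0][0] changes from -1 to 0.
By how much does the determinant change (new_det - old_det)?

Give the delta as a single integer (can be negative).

Answer: 2

Derivation:
Cofactor C_00 = 2
Entry delta = 0 - -1 = 1
Det delta = entry_delta * cofactor = 1 * 2 = 2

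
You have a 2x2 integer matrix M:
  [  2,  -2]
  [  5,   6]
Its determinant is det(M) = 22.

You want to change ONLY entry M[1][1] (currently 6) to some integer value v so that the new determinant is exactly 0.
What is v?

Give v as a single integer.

det is linear in entry M[1][1]: det = old_det + (v - 6) * C_11
Cofactor C_11 = 2
Want det = 0: 22 + (v - 6) * 2 = 0
  (v - 6) = -22 / 2 = -11
  v = 6 + (-11) = -5

Answer: -5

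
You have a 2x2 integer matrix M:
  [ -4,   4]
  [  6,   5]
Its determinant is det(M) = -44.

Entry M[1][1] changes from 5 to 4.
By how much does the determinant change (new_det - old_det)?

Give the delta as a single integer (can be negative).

Answer: 4

Derivation:
Cofactor C_11 = -4
Entry delta = 4 - 5 = -1
Det delta = entry_delta * cofactor = -1 * -4 = 4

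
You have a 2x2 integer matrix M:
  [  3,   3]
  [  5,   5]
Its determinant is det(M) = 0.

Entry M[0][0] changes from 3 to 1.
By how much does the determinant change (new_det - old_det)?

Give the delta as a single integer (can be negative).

Answer: -10

Derivation:
Cofactor C_00 = 5
Entry delta = 1 - 3 = -2
Det delta = entry_delta * cofactor = -2 * 5 = -10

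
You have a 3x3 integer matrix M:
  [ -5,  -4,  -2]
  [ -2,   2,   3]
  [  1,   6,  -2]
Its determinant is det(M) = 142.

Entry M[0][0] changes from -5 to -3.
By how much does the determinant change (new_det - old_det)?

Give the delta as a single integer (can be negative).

Cofactor C_00 = -22
Entry delta = -3 - -5 = 2
Det delta = entry_delta * cofactor = 2 * -22 = -44

Answer: -44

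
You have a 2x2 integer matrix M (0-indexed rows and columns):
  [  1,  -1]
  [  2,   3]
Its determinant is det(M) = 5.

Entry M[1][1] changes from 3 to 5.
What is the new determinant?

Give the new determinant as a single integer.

Answer: 7

Derivation:
det is linear in row 1: changing M[1][1] by delta changes det by delta * cofactor(1,1).
Cofactor C_11 = (-1)^(1+1) * minor(1,1) = 1
Entry delta = 5 - 3 = 2
Det delta = 2 * 1 = 2
New det = 5 + 2 = 7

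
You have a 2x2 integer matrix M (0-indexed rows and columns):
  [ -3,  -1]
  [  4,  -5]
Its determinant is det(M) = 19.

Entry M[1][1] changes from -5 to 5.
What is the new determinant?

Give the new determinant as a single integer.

det is linear in row 1: changing M[1][1] by delta changes det by delta * cofactor(1,1).
Cofactor C_11 = (-1)^(1+1) * minor(1,1) = -3
Entry delta = 5 - -5 = 10
Det delta = 10 * -3 = -30
New det = 19 + -30 = -11

Answer: -11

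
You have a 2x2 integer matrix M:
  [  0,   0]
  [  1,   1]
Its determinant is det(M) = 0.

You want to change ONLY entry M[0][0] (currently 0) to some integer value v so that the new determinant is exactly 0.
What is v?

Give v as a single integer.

Answer: 0

Derivation:
det is linear in entry M[0][0]: det = old_det + (v - 0) * C_00
Cofactor C_00 = 1
Want det = 0: 0 + (v - 0) * 1 = 0
  (v - 0) = 0 / 1 = 0
  v = 0 + (0) = 0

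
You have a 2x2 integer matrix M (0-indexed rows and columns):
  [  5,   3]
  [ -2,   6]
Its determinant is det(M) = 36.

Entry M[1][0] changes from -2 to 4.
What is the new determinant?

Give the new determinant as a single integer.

det is linear in row 1: changing M[1][0] by delta changes det by delta * cofactor(1,0).
Cofactor C_10 = (-1)^(1+0) * minor(1,0) = -3
Entry delta = 4 - -2 = 6
Det delta = 6 * -3 = -18
New det = 36 + -18 = 18

Answer: 18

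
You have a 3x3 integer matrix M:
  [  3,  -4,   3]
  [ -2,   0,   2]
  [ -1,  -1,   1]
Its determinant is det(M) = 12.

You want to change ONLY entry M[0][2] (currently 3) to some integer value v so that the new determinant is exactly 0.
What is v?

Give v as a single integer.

det is linear in entry M[0][2]: det = old_det + (v - 3) * C_02
Cofactor C_02 = 2
Want det = 0: 12 + (v - 3) * 2 = 0
  (v - 3) = -12 / 2 = -6
  v = 3 + (-6) = -3

Answer: -3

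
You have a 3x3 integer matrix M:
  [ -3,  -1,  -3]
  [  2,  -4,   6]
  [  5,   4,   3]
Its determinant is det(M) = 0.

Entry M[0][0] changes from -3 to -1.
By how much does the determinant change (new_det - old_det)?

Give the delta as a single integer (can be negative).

Answer: -72

Derivation:
Cofactor C_00 = -36
Entry delta = -1 - -3 = 2
Det delta = entry_delta * cofactor = 2 * -36 = -72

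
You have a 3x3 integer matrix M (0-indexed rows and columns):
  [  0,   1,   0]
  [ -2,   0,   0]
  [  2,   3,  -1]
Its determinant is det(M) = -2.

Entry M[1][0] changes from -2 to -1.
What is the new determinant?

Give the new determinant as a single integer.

det is linear in row 1: changing M[1][0] by delta changes det by delta * cofactor(1,0).
Cofactor C_10 = (-1)^(1+0) * minor(1,0) = 1
Entry delta = -1 - -2 = 1
Det delta = 1 * 1 = 1
New det = -2 + 1 = -1

Answer: -1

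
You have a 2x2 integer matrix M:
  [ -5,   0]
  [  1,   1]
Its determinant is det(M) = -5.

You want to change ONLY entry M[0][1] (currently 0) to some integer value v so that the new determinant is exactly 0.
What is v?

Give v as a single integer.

Answer: -5

Derivation:
det is linear in entry M[0][1]: det = old_det + (v - 0) * C_01
Cofactor C_01 = -1
Want det = 0: -5 + (v - 0) * -1 = 0
  (v - 0) = 5 / -1 = -5
  v = 0 + (-5) = -5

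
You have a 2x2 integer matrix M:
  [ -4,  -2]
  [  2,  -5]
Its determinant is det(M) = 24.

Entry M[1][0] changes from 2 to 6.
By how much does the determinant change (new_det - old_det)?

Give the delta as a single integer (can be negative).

Cofactor C_10 = 2
Entry delta = 6 - 2 = 4
Det delta = entry_delta * cofactor = 4 * 2 = 8

Answer: 8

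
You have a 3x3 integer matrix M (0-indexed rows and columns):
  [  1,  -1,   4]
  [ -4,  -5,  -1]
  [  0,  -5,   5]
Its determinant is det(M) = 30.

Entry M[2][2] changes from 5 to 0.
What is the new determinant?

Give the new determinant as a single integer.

det is linear in row 2: changing M[2][2] by delta changes det by delta * cofactor(2,2).
Cofactor C_22 = (-1)^(2+2) * minor(2,2) = -9
Entry delta = 0 - 5 = -5
Det delta = -5 * -9 = 45
New det = 30 + 45 = 75

Answer: 75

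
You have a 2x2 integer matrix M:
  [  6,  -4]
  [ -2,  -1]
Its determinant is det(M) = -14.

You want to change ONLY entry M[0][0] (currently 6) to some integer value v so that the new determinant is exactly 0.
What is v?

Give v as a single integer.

det is linear in entry M[0][0]: det = old_det + (v - 6) * C_00
Cofactor C_00 = -1
Want det = 0: -14 + (v - 6) * -1 = 0
  (v - 6) = 14 / -1 = -14
  v = 6 + (-14) = -8

Answer: -8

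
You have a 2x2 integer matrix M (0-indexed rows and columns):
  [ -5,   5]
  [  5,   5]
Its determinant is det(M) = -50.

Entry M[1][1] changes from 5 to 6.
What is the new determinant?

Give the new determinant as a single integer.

det is linear in row 1: changing M[1][1] by delta changes det by delta * cofactor(1,1).
Cofactor C_11 = (-1)^(1+1) * minor(1,1) = -5
Entry delta = 6 - 5 = 1
Det delta = 1 * -5 = -5
New det = -50 + -5 = -55

Answer: -55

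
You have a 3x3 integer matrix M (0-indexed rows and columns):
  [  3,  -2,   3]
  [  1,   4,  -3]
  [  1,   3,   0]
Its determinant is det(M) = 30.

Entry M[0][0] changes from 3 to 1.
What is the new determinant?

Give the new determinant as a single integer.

Answer: 12

Derivation:
det is linear in row 0: changing M[0][0] by delta changes det by delta * cofactor(0,0).
Cofactor C_00 = (-1)^(0+0) * minor(0,0) = 9
Entry delta = 1 - 3 = -2
Det delta = -2 * 9 = -18
New det = 30 + -18 = 12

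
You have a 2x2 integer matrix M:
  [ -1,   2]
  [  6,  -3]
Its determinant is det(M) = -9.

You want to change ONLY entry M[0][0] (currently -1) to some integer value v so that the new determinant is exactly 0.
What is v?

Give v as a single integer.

det is linear in entry M[0][0]: det = old_det + (v - -1) * C_00
Cofactor C_00 = -3
Want det = 0: -9 + (v - -1) * -3 = 0
  (v - -1) = 9 / -3 = -3
  v = -1 + (-3) = -4

Answer: -4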